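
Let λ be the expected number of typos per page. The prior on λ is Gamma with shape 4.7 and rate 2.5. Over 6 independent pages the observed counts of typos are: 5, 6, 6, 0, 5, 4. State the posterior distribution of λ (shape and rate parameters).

Posterior: Gamma(shape=30.7, rate=8.5)

Total count ∑xᵢ = 26 over n = 6 pages.
Gamma is conjugate to the Poisson likelihood: posterior is Gamma(shape = 4.7+26 = 30.7, rate = 2.5+6 = 8.5).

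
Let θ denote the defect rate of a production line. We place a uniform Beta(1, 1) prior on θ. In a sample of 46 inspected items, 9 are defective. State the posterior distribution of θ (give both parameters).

The binomial likelihood is conjugate to the Beta prior: with 9 successes and 37 failures, the posterior is Beta(1+9, 1+37) = Beta(10, 38).

Posterior: Beta(10, 38)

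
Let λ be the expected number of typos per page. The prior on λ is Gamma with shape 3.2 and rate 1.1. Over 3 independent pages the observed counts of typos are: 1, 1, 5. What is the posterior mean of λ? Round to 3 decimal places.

Posterior mean ≈ 2.488

The Poisson likelihood adds the total count to the shape and the number of exposure periods to the rate. Here ∑xᵢ = 7 and n = 3, so shape 3.2→10.2 and rate 1.1→4.1.
E[λ | data] = 10.2/4.1 = 2.488.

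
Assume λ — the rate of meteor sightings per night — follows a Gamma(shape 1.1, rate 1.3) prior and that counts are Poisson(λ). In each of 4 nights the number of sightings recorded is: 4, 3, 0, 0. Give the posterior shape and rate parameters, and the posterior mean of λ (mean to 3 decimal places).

Posterior: Gamma(shape=8.1, rate=5.3); mean ≈ 1.528

Total count ∑xᵢ = 7 over n = 4 nights.
Gamma is conjugate to the Poisson likelihood: posterior is Gamma(shape = 1.1+7 = 8.1, rate = 1.3+4 = 5.3).
Posterior mean = shape/rate = 8.1/5.3 = 1.528.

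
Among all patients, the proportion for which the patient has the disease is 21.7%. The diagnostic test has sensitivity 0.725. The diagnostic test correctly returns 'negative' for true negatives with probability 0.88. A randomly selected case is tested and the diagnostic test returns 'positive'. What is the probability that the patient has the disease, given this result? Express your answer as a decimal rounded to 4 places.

Write H for 'the patient has the disease'. Prior odds H:¬H = 0.217/0.783 = 0.27714. For the 'positive' outcome, the likelihood ratio is 0.725/0.12 = 6.0417.
Posterior odds = 0.27714 × 6.0417 = 1.6744, so P(H|E) = 1.6744/(1+1.6744) = 0.6261.

P(H | E) ≈ 0.6261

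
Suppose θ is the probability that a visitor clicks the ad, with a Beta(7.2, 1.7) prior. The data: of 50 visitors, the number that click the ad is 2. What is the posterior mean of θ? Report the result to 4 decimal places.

Posterior mean ≈ 0.1562

Observing 2 successes and 48 failures updates Beta(7.2, 1.7) by adding the success and failure counts to the two shape parameters: α = 7.2+2 = 9.2, β = 1.7+48 = 49.7.
Posterior mean = α/(α+β) = 9.2/58.9 = 0.1562.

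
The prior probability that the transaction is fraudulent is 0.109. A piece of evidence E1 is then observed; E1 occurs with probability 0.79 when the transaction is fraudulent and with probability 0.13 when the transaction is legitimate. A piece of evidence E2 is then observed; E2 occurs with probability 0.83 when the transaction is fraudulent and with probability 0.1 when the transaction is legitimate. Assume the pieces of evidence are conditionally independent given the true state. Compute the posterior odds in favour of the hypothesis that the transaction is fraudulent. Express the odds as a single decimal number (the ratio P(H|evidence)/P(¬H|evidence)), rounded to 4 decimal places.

Prior odds = 0.109/(1−0.109) = 0.12233.
Likelihood ratio for E1 = 0.79/0.13 = 6.0769.
Likelihood ratio for E2 = 0.83/0.1 = 8.3000.
Posterior odds = prior odds × LR₁ × LR₂ = 6.1704.

Posterior odds ≈ 6.1704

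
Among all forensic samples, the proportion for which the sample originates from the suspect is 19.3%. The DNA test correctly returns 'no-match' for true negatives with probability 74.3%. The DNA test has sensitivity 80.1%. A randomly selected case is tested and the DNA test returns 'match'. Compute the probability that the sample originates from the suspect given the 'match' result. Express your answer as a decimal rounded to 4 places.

P(H | E) ≈ 0.4271

Write H for 'the sample originates from the suspect'. Prior odds H:¬H = 0.193/0.807 = 0.23916. For the 'match' outcome, the likelihood ratio is 0.801/0.257 = 3.1167.
Posterior odds = 0.23916 × 3.1167 = 0.74539, so P(H|E) = 0.74539/(1+0.74539) = 0.4271.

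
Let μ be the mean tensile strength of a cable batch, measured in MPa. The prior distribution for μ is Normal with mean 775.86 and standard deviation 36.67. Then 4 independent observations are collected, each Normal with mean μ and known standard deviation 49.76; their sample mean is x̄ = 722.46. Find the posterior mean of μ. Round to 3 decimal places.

Posterior mean ≈ 739.293

Prior precision 1/τ₀² = 1/36.67² = 0.00074367; data precision n/σ² = 4/49.76² = 0.00161547.
Posterior precision = 0.00074367 + 0.00161547 = 0.00235914.
Posterior mean = (0.00074367·775.86 + 0.00161547·722.46) / 0.00235914 = 739.293.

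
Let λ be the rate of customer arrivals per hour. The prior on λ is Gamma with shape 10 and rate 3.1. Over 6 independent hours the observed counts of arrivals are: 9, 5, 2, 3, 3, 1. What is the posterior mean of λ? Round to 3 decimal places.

Total count ∑xᵢ = 23 over n = 6 hours.
Gamma is conjugate to the Poisson likelihood: posterior is Gamma(shape = 10+23 = 33, rate = 3.1+6 = 9.1).
E[λ | data] = 33/9.1 = 3.626.

Posterior mean ≈ 3.626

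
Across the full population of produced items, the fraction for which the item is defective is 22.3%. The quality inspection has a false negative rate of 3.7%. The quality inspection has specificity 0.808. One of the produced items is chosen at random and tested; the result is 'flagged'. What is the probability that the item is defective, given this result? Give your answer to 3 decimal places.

Let H be the event that the item is defective. P(H) = 0.223, so P(¬H) = 0.777. With E the 'flagged' result, P(E|H) = 0.963 and P(E|¬H) = 0.192.
P(E) = 0.963·0.223 + 0.192·0.777 = 0.21475 + 0.14918 = 0.36393.
By Bayes' theorem, P(H|E) = 0.21475 / 0.36393 = 0.590.

P(H | E) ≈ 0.590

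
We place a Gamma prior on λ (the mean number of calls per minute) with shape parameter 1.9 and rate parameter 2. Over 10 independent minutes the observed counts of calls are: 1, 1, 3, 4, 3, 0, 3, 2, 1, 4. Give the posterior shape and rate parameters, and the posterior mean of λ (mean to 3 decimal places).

The Poisson likelihood adds the total count to the shape and the number of exposure periods to the rate. Here ∑xᵢ = 22 and n = 10, so shape 1.9→23.9 and rate 2→12.
E[λ | data] = 23.9/12 = 1.992.

Posterior: Gamma(shape=23.9, rate=12); mean ≈ 1.992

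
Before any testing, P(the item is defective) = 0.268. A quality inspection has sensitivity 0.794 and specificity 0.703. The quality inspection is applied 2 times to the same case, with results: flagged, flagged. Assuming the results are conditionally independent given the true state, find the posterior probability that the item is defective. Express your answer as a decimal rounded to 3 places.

Posterior P(H) ≈ 0.724

Let H be the event that the item is defective; start with P(H) = 0.268. P('flagged'|H) = 0.794, P('flagged'|¬H) = 0.297.
Update on result 1 ('flagged'): P(H) ← 0.794·0.2680 / (0.794·0.2680 + 0.297·0.7320) = 0.21279/0.43020 = 0.4946.
Update on result 2 ('flagged'): P(H) ← 0.794·0.4946 / (0.794·0.4946 + 0.297·0.5054) = 0.39274/0.54284 = 0.7235.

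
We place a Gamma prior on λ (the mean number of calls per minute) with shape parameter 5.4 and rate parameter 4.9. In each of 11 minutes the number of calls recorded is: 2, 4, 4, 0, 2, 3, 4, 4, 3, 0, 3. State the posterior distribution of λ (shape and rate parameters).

Posterior: Gamma(shape=34.4, rate=15.9)

Total count ∑xᵢ = 29 over n = 11 minutes.
Gamma is conjugate to the Poisson likelihood: posterior is Gamma(shape = 5.4+29 = 34.4, rate = 4.9+11 = 15.9).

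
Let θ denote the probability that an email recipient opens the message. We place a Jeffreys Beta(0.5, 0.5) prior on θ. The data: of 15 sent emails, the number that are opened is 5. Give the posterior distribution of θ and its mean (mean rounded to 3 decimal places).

Observing 5 successes and 10 failures updates Beta(0.5, 0.5) by adding the success and failure counts to the two shape parameters: α = 0.5+5 = 5.5, β = 0.5+10 = 10.5.
E[θ | data] = 5.5/(5.5+10.5) = 0.344.

Posterior: Beta(5.5, 10.5); mean ≈ 0.344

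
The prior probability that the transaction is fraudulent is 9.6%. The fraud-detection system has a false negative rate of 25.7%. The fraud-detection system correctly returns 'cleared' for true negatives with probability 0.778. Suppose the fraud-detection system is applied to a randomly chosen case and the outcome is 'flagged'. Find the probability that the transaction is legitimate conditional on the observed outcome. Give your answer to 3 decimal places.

Write H for 'the transaction is fraudulent'. Prior odds H:¬H = 0.096/0.904 = 0.10619. For the 'flagged' outcome, the likelihood ratio is 0.743/0.222 = 3.3468.
Posterior odds = 0.10619 × 3.3468 = 0.35542, so P(H|E) = 0.35542/(1+0.35542) = 0.262. Then P(¬H|E) = 1 − 0.262 = 0.738.

P(¬H | E) ≈ 0.738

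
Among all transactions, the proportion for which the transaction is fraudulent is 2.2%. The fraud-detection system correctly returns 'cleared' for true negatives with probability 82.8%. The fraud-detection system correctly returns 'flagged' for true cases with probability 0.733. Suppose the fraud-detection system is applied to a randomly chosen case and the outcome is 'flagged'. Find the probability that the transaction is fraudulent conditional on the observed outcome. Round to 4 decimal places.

Let H be the event that the transaction is fraudulent. P(H) = 0.022, so P(¬H) = 0.978. With E the 'flagged' result, P(E|H) = 0.733 and P(E|¬H) = 0.172.
P(E) = 0.733·0.022 + 0.172·0.978 = 0.016126 + 0.16822 = 0.18434.
By Bayes' theorem, P(H|E) = 0.016126 / 0.18434 = 0.0875.

P(H | E) ≈ 0.0875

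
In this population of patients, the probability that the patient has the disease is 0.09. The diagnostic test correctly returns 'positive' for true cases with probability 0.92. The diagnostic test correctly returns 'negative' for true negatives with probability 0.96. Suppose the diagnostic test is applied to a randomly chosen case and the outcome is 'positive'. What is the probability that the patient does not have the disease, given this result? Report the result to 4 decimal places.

Let H be the event that the patient has the disease. P(H) = 0.09, so P(¬H) = 0.91. With E the 'positive' result, P(E|H) = 0.92 and P(E|¬H) = 0.04.
P(E) = 0.92·0.09 + 0.04·0.91 = 0.082800 + 0.036400 = 0.11920.
By Bayes' theorem, P(H|E) = 0.082800 / 0.11920 = 0.6946. Hence P(¬H|E) = 1 − 0.6946 = 0.3054.

P(¬H | E) ≈ 0.3054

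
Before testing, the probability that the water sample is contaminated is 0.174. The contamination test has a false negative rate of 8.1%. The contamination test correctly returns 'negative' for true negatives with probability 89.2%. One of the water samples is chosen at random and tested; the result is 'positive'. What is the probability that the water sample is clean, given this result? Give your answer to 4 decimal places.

P(¬H | E) ≈ 0.3581

Write H for 'the water sample is contaminated'. Prior odds H:¬H = 0.174/0.826 = 0.21065. For the 'positive' outcome, the likelihood ratio is 0.919/0.108 = 8.5093.
Posterior odds = 0.21065 × 8.5093 = 1.7925, so P(H|E) = 1.7925/(1+1.7925) = 0.6419. Then P(¬H|E) = 1 − 0.6419 = 0.3581.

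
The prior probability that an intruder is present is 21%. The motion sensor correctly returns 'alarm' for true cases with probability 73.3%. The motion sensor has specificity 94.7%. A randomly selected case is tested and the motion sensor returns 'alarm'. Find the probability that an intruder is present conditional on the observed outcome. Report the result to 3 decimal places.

Write H for 'an intruder is present'. Prior odds H:¬H = 0.21/0.79 = 0.26582. For the 'alarm' outcome, the likelihood ratio is 0.733/0.053 = 13.830.
Posterior odds = 0.26582 × 13.830 = 3.6764, so P(H|E) = 3.6764/(1+3.6764) = 0.786.

P(H | E) ≈ 0.786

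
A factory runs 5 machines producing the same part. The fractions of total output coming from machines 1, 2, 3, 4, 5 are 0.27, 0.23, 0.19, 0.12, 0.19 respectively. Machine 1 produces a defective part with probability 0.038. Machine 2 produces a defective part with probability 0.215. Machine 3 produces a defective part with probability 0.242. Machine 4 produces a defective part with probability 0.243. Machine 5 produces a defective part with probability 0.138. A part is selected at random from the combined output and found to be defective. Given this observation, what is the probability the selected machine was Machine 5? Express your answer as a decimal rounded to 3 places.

Tabulate prior·likelihood by source: [1] prior 0.27, lik 0.038, product 0.01026; [2] prior 0.23, lik 0.215, product 0.04945; [3] prior 0.19, lik 0.242, product 0.04598; [4] prior 0.12, lik 0.243, product 0.02916; [5] prior 0.19, lik 0.138, product 0.02622.
Normalizing constant = 0.16107; the posterior for Machine 5 is its product over the sum, 0.02622/0.16107 = 0.163.

Posterior probability ≈ 0.163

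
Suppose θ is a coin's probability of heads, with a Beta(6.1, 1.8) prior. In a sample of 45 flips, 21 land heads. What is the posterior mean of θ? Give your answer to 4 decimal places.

Observing 21 successes and 24 failures updates Beta(6.1, 1.8) by adding the success and failure counts to the two shape parameters: α = 6.1+21 = 27.1, β = 1.8+24 = 25.8.
E[θ | data] = 27.1/(27.1+25.8) = 0.5123.

Posterior mean ≈ 0.5123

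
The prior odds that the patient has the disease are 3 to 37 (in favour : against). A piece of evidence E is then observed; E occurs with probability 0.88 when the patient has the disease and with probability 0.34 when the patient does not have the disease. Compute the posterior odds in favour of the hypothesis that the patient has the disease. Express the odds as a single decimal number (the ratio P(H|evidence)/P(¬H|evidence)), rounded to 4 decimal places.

Prior odds = 3/37 = 0.081081. In log-odds, ln(0.081081) = -2.5123.
Add log likelihood ratio: ln(2.5882) = 0.95098.
Posterior log-odds = -1.5613, so posterior odds = exp(-1.5613) = 0.20986.

Posterior odds ≈ 0.2099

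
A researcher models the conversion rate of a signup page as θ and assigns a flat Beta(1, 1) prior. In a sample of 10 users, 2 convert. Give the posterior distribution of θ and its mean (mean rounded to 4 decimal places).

Observing 2 successes and 8 failures updates Beta(1, 1) by adding the success and failure counts to the two shape parameters: α = 1+2 = 3, β = 1+8 = 9.
E[θ | data] = 3/(3+9) = 0.2500.

Posterior: Beta(3, 9); mean ≈ 0.2500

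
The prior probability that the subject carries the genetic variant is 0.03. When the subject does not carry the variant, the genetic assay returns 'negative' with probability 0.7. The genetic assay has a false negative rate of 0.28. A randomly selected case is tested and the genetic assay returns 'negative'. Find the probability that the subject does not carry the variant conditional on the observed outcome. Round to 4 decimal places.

Write H for 'the subject carries the genetic variant'. Prior odds H:¬H = 0.03/0.97 = 0.030928. For the 'negative' outcome, the likelihood ratio is 0.28/0.7 = 0.40000.
Posterior odds = 0.030928 × 0.40000 = 0.012371, so P(H|E) = 0.012371/(1+0.012371) = 0.0122. Then P(¬H|E) = 1 − 0.0122 = 0.9878.

P(¬H | E) ≈ 0.9878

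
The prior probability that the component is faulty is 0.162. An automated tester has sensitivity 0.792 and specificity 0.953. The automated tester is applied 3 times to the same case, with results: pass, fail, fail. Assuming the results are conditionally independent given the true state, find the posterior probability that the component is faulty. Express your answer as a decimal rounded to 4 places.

Let H be the event that the component is faulty; start with P(H) = 0.162. P('fail'|H) = 0.792, P('fail'|¬H) = 0.047.
Update on result 1 ('pass'): P(H) ← 0.208·0.1620 / (0.208·0.1620 + 0.953·0.8380) = 0.033696/0.83231 = 0.0405.
Update on result 2 ('fail'): P(H) ← 0.792·0.0405 / (0.792·0.0405 + 0.047·0.9595) = 0.032064/0.077161 = 0.4155.
Update on result 3 ('fail'): P(H) ← 0.792·0.4155 / (0.792·0.4155 + 0.047·0.5845) = 0.32911/0.35658 = 0.9230.

Posterior P(H) ≈ 0.9230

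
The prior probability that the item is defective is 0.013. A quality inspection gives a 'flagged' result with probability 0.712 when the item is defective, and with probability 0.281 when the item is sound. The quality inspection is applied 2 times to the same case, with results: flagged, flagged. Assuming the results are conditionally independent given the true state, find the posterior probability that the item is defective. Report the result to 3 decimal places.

Posterior P(H) ≈ 0.078

With H the event that the item is defective, the joint likelihood of the observed sequence is P(data|H) = 0.712·0.712 = 0.50694 and P(data|¬H) = 0.281·0.281 = 0.078961.
Bayes: P(H|data) = 0.013·0.50694 / (0.013·0.50694 + 0.987·0.078961) = 0.0065903/0.084525 = 0.0780.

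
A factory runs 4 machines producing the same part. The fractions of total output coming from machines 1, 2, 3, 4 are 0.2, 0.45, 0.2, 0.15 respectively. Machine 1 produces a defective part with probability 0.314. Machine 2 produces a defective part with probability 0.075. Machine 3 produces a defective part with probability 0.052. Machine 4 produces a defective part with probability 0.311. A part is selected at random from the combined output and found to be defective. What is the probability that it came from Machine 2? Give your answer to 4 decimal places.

Posterior probability ≈ 0.2197

Tabulate prior·likelihood by source: [1] prior 0.2, lik 0.314, product 0.06280; [2] prior 0.45, lik 0.075, product 0.03375; [3] prior 0.2, lik 0.052, product 0.01040; [4] prior 0.15, lik 0.311, product 0.04665.
Normalizing constant = 0.15360; the posterior for Machine 2 is its product over the sum, 0.03375/0.15360 = 0.2197.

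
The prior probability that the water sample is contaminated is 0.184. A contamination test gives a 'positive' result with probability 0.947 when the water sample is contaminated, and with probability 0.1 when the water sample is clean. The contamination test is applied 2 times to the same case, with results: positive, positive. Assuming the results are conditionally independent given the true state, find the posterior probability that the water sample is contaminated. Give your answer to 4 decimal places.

Posterior P(H) ≈ 0.9529

With H the event that the water sample is contaminated, the joint likelihood of the observed sequence is P(data|H) = 0.947·0.947 = 0.89681 and P(data|¬H) = 0.1·0.1 = 0.010000.
Bayes: P(H|data) = 0.184·0.89681 / (0.184·0.89681 + 0.816·0.010000) = 0.16501/0.17317 = 0.9529.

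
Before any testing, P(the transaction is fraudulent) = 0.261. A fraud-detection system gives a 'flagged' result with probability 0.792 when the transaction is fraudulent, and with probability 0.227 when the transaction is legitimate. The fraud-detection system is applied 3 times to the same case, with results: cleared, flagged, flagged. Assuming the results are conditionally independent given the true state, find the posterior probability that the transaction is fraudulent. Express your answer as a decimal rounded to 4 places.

Posterior P(H) ≈ 0.5364

With H the event that the transaction is fraudulent, the joint likelihood of the observed sequence is P(data|H) = 0.208·0.792·0.792 = 0.13047 and P(data|¬H) = 0.773·0.227·0.227 = 0.039832.
Bayes: P(H|data) = 0.261·0.13047 / (0.261·0.13047 + 0.739·0.039832) = 0.034053/0.063489 = 0.5364.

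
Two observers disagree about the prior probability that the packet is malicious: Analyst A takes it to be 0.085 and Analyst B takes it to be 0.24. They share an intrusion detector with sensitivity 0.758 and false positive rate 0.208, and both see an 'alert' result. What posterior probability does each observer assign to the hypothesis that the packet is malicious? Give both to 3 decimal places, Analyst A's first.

The likelihood ratio for an 'alert' result is 0.758/0.208 = 3.6442.
Analyst A: prior odds 0.085/0.915 = 0.092896; posterior odds 0.33854; posterior probability 0.253.
Analyst B: prior odds 0.24/0.76 = 0.31579; posterior odds 1.1508; posterior probability 0.535.

Analyst A: 0.253; Analyst B: 0.535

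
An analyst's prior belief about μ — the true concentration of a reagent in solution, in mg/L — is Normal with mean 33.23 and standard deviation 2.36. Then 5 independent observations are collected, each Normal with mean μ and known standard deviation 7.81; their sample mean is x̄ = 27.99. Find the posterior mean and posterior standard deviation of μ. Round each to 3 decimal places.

Prior precision 1/τ₀² = 1/2.36² = 0.179546; data precision n/σ² = 5/7.81² = 0.0819725.
Posterior precision = 0.179546 + 0.0819725 = 0.261519, giving posterior SD = 1/√0.261519 = 1.955.
Posterior mean = (0.179546·33.23 + 0.0819725·27.99) / 0.261519 = 31.588.

Posterior mean ≈ 31.588; posterior SD ≈ 1.955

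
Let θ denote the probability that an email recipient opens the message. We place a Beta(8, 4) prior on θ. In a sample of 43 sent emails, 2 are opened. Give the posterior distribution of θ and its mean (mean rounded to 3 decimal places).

The binomial likelihood is conjugate to the Beta prior: with 2 successes and 41 failures, the posterior is Beta(8+2, 4+41) = Beta(10, 45).
E[θ | data] = 10/(10+45) = 0.182.

Posterior: Beta(10, 45); mean ≈ 0.182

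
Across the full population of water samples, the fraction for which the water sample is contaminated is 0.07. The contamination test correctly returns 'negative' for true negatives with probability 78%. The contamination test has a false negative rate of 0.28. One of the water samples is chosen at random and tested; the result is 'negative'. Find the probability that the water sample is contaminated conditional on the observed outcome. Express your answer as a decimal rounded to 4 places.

P(H | E) ≈ 0.0263

Let H be the event that the water sample is contaminated. P(H) = 0.07, so P(¬H) = 0.93. With E the 'negative' result, P(E|H) = 0.28 and P(E|¬H) = 0.78.
P(E) = 0.28·0.07 + 0.78·0.93 = 0.019600 + 0.72540 = 0.74500.
By Bayes' theorem, P(H|E) = 0.019600 / 0.74500 = 0.0263.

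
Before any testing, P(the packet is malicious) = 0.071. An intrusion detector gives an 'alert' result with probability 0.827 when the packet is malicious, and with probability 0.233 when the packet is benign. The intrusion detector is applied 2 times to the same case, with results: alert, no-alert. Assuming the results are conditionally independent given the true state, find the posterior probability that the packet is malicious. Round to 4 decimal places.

With H the event that the packet is malicious, the joint likelihood of the observed sequence is P(data|H) = 0.827·0.173 = 0.14307 and P(data|¬H) = 0.233·0.767 = 0.17871.
Bayes: P(H|data) = 0.071·0.14307 / (0.071·0.14307 + 0.929·0.17871) = 0.010158/0.17618 = 0.0577.

Posterior P(H) ≈ 0.0577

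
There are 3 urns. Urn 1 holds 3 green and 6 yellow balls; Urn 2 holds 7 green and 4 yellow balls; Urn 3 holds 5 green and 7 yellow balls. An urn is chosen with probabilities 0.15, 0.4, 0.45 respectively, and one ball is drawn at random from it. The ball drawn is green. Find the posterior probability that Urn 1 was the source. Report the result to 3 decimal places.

P(green|Urn 1) = 0.3333; P(green|Urn 2) = 0.6364; P(green|Urn 3) = 0.4167.
Prior × likelihood for each source: 0.15·0.3333=0.05000, 0.4·0.6364=0.2545, 0.45·0.4167=0.1875. Summing gives P(green) = 0.49205.
P(Urn 1 | green) = 0.05000 / 0.49205 = 0.102.

Posterior probability ≈ 0.102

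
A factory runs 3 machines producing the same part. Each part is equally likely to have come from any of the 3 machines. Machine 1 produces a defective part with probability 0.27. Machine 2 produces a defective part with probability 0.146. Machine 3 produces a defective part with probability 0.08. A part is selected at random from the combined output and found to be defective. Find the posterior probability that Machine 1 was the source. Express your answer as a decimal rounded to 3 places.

Posterior probability ≈ 0.544

P(defective|M1) = 0.27; P(defective|M2) = 0.146; P(defective|M3) = 0.08.
Prior × likelihood for each source: 0.333333·0.27=0.09000, 0.333333·0.146=0.04867, 0.333333·0.08=0.02667. Summing gives P(defective) = 0.16533.
P(Machine 1 | defective) = 0.09000 / 0.16533 = 0.544.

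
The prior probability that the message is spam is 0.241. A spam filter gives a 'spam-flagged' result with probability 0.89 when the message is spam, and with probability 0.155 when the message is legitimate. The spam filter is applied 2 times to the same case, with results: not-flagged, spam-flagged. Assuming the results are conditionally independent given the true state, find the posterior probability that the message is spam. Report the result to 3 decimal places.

Posterior P(H) ≈ 0.192

With H the event that the message is spam, the joint likelihood of the observed sequence is P(data|H) = 0.11·0.89 = 0.097900 and P(data|¬H) = 0.845·0.155 = 0.13098.
Bayes: P(H|data) = 0.241·0.097900 / (0.241·0.097900 + 0.759·0.13098) = 0.023594/0.12300 = 0.1918.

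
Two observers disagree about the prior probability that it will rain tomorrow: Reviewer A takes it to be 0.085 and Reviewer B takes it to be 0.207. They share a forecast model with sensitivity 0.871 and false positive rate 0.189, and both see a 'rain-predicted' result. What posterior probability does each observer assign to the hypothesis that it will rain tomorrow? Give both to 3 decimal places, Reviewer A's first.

Reviewer A: 0.300; Reviewer B: 0.546

The likelihood ratio for a 'rain-predicted' result is 0.871/0.189 = 4.6085.
Reviewer A: prior odds 0.085/0.915 = 0.092896; posterior odds 0.42811; posterior probability 0.300.
Reviewer B: prior odds 0.207/0.793 = 0.26103; posterior odds 1.2030; posterior probability 0.546.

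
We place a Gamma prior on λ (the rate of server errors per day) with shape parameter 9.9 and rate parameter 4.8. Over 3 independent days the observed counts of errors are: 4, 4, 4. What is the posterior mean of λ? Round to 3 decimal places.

The Poisson likelihood adds the total count to the shape and the number of exposure periods to the rate. Here ∑xᵢ = 12 and n = 3, so shape 9.9→21.9 and rate 4.8→7.8.
E[λ | data] = 21.9/7.8 = 2.808.

Posterior mean ≈ 2.808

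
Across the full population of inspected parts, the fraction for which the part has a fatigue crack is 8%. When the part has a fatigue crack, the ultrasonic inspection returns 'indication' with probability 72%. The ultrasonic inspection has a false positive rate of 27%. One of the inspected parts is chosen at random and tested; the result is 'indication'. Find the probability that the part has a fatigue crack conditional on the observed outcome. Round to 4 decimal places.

Write H for 'the part has a fatigue crack'. Prior odds H:¬H = 0.08/0.92 = 0.086957. For the 'indication' outcome, the likelihood ratio is 0.72/0.27 = 2.6667.
Posterior odds = 0.086957 × 2.6667 = 0.23188, so P(H|E) = 0.23188/(1+0.23188) = 0.1882.

P(H | E) ≈ 0.1882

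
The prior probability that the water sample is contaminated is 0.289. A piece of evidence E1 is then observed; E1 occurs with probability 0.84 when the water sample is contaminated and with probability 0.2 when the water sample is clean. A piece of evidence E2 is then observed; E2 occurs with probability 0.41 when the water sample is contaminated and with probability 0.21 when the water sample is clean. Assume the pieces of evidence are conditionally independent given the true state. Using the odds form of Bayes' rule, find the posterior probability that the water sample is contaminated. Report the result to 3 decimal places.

Posterior probability ≈ 0.769

Prior odds = 0.289/(1−0.289) = 0.40647.
Likelihood ratio for E1 = 0.84/0.2 = 4.2000.
Likelihood ratio for E2 = 0.41/0.21 = 1.9524.
Posterior odds = prior odds × LR₁ × LR₂ = 3.3331.
Posterior probability = odds/(1+odds) = 3.3331/4.3331 = 0.769.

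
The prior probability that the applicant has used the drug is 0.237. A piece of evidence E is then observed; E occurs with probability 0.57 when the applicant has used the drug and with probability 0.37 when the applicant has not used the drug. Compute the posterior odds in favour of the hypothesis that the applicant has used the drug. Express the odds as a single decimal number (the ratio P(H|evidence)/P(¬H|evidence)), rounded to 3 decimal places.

Posterior odds ≈ 0.479

Prior odds = 0.237/(1−0.237) = 0.31062.
Likelihood ratio for E = 0.57/0.37 = 1.5405.
Posterior odds = prior odds × LR = 0.47852.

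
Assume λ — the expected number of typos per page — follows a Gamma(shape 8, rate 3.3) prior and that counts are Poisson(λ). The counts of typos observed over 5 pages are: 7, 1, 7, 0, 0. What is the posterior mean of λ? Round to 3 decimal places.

Total count ∑xᵢ = 15 over n = 5 pages.
Gamma is conjugate to the Poisson likelihood: posterior is Gamma(shape = 8+15 = 23, rate = 3.3+5 = 8.3).
E[λ | data] = 23/8.3 = 2.771.

Posterior mean ≈ 2.771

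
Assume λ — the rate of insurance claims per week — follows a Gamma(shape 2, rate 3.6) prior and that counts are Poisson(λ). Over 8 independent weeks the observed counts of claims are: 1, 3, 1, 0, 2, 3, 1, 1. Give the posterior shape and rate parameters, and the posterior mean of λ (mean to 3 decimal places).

Posterior: Gamma(shape=14, rate=11.6); mean ≈ 1.207

Total count ∑xᵢ = 12 over n = 8 weeks.
Gamma is conjugate to the Poisson likelihood: posterior is Gamma(shape = 2+12 = 14, rate = 3.6+8 = 11.6).
Posterior mean = shape/rate = 14/11.6 = 1.207.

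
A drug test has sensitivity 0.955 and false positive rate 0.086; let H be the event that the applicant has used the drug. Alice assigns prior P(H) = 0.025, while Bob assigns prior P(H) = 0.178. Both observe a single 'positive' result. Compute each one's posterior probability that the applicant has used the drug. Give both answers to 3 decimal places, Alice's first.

Alice: 0.222; Bob: 0.706

P('+'|H) = 0.955, P('+'|¬H) = 0.086.
Alice: numerator 0.955·0.025 = 0.023875; evidence = 0.023875+0.086·0.975 = 0.10772; posterior = 0.222.
Bob: numerator 0.955·0.178 = 0.16999; evidence = 0.16999+0.086·0.822 = 0.24068; posterior = 0.706.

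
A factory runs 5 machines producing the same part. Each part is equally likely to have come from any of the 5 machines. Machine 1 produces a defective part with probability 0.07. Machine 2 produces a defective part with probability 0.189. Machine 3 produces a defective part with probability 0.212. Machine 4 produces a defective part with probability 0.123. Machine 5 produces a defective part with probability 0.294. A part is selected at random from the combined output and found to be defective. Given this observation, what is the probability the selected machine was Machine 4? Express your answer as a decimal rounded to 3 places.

P(defective|M1) = 0.07; P(defective|M2) = 0.189; P(defective|M3) = 0.212; P(defective|M4) = 0.123; P(defective|M5) = 0.294.
Prior × likelihood for each source: 0.2·0.07=0.01400, 0.2·0.189=0.03780, 0.2·0.212=0.04240, 0.2·0.123=0.02460, 0.2·0.294=0.05880. Summing gives P(defective) = 0.17760.
P(Machine 4 | defective) = 0.02460 / 0.17760 = 0.139.

Posterior probability ≈ 0.139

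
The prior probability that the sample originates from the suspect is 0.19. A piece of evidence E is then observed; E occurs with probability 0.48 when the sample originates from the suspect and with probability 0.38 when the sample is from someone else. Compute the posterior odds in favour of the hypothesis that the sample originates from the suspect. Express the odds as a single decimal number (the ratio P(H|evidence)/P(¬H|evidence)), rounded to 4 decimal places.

Posterior odds ≈ 0.2963

Prior odds = 0.19/(1−0.19) = 0.23457. In log-odds, ln(0.23457) = -1.4500.
Add log likelihood ratio: ln(1.2632) = 0.23361.
Posterior log-odds = -1.2164, so posterior odds = exp(-1.2164) = 0.29630.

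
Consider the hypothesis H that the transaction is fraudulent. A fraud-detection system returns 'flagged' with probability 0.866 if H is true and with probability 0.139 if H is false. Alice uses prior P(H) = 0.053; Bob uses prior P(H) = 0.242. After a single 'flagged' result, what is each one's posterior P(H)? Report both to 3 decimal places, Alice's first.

P('+'|H) = 0.866, P('+'|¬H) = 0.139.
Alice: numerator 0.866·0.053 = 0.045898; evidence = 0.045898+0.139·0.947 = 0.17753; posterior = 0.259.
Bob: numerator 0.866·0.242 = 0.20957; evidence = 0.20957+0.139·0.758 = 0.31493; posterior = 0.665.

Alice: 0.259; Bob: 0.665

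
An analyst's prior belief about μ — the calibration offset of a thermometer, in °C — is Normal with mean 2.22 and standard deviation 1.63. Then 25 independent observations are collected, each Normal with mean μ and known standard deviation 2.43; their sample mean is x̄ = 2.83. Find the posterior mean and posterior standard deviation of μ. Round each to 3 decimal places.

Posterior mean ≈ 2.780; posterior SD ≈ 0.466

With known σ, the Normal prior is conjugate. Weight on the data is w = (n/σ²)/(n/σ² + 1/τ₀²) = 4.23377/(4.23377+0.376378) = 0.91836.
Posterior mean = w·x̄ + (1−w)·μ₀ = 0.91836·2.83 + 0.081641·2.22 = 2.780. Posterior variance = 1/(4.23377+0.376378) = 0.216913, so SD = 0.466.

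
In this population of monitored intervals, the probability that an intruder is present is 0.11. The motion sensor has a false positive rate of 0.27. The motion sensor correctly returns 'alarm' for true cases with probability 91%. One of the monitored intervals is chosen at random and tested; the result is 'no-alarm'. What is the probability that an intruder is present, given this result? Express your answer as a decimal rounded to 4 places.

Let H be the event that an intruder is present. P(H) = 0.11, so P(¬H) = 0.89. With E the 'no-alarm' result, P(E|H) = 0.09 and P(E|¬H) = 0.73.
P(E) = 0.09·0.11 + 0.73·0.89 = 0.0099000 + 0.64970 = 0.65960.
By Bayes' theorem, P(H|E) = 0.0099000 / 0.65960 = 0.0150.

P(H | E) ≈ 0.0150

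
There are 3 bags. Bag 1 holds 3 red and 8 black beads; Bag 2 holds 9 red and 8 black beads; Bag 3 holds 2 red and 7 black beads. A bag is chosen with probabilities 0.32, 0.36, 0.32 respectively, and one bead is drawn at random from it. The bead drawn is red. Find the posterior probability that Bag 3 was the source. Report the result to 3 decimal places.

Posterior probability ≈ 0.204

Tabulate prior·likelihood by source: [1] prior 0.32, lik 0.2727, product 0.08727; [2] prior 0.36, lik 0.5294, product 0.1906; [3] prior 0.32, lik 0.2222, product 0.07111.
Normalizing constant = 0.34897; the posterior for Bag 3 is its product over the sum, 0.07111/0.34897 = 0.204.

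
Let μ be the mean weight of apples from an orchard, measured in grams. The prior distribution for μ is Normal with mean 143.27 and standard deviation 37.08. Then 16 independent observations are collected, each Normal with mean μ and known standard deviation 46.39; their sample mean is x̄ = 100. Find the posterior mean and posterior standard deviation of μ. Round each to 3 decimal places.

With known σ, the Normal prior is conjugate. Weight on the data is w = (n/σ²)/(n/σ² + 1/τ₀²) = 0.00743483/(0.00743483+0.00072731) = 0.91089.
Posterior mean = w·x̄ + (1−w)·μ₀ = 0.91089·100 + 0.089108·143.27 = 103.856. Posterior variance = 1/(0.00743483+0.00072731) = 122.517, so SD = 11.069.

Posterior mean ≈ 103.856; posterior SD ≈ 11.069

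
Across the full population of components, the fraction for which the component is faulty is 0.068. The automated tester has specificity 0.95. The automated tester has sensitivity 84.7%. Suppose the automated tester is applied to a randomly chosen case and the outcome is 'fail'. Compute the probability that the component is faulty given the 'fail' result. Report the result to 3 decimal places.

Write H for 'the component is faulty'. Prior odds H:¬H = 0.068/0.932 = 0.072961. For the 'fail' outcome, the likelihood ratio is 0.847/0.05 = 16.940.
Posterior odds = 0.072961 × 16.940 = 1.2360, so P(H|E) = 1.2360/(1+1.2360) = 0.553.

P(H | E) ≈ 0.553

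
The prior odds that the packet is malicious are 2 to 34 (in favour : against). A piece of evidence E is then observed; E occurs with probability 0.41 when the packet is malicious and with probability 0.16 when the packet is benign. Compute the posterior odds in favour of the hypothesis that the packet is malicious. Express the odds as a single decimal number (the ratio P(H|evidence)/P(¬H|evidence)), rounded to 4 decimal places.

Posterior odds ≈ 0.1507

Prior odds = 2/34 = 0.058824. In log-odds, ln(0.058824) = -2.8332.
Add log likelihood ratio: ln(2.5625) = 0.94098.
Posterior log-odds = -1.8922, so posterior odds = exp(-1.8922) = 0.15074.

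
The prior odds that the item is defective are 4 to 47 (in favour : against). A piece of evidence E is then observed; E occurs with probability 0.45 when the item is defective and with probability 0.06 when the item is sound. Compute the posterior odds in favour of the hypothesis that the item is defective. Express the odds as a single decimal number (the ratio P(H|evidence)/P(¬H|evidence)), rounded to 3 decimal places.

Posterior odds ≈ 0.638

Prior odds = 4/47 = 0.085106. In log-odds, ln(0.085106) = -2.4639.
Add log likelihood ratio: ln(7.5000) = 2.0149.
Posterior log-odds = -0.44895, so posterior odds = exp(-0.44895) = 0.63830.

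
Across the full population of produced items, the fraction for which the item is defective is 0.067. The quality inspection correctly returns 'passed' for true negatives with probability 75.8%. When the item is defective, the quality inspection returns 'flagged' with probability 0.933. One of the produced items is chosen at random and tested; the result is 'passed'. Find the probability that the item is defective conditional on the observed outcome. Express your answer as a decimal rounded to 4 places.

P(H | E) ≈ 0.0063

Let H be the event that the item is defective. P(H) = 0.067, so P(¬H) = 0.933. With E the 'passed' result, P(E|H) = 0.067 and P(E|¬H) = 0.758.
P(E) = 0.067·0.067 + 0.758·0.933 = 0.0044890 + 0.70721 = 0.71170.
By Bayes' theorem, P(H|E) = 0.0044890 / 0.71170 = 0.0063.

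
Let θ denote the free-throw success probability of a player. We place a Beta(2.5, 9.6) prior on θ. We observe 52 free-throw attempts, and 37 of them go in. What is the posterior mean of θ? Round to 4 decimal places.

Observing 37 successes and 15 failures updates Beta(2.5, 9.6) by adding the success and failure counts to the two shape parameters: α = 2.5+37 = 39.5, β = 9.6+15 = 24.6.
Posterior mean = α/(α+β) = 39.5/64.1 = 0.6162.

Posterior mean ≈ 0.6162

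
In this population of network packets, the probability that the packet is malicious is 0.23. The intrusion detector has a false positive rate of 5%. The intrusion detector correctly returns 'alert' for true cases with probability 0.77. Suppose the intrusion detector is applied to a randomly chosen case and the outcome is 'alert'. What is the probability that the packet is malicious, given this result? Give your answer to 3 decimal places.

Write H for 'the packet is malicious'. Prior odds H:¬H = 0.23/0.77 = 0.29870. For the 'alert' outcome, the likelihood ratio is 0.77/0.05 = 15.400.
Posterior odds = 0.29870 × 15.400 = 4.6000, so P(H|E) = 4.6000/(1+4.6000) = 0.821.

P(H | E) ≈ 0.821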